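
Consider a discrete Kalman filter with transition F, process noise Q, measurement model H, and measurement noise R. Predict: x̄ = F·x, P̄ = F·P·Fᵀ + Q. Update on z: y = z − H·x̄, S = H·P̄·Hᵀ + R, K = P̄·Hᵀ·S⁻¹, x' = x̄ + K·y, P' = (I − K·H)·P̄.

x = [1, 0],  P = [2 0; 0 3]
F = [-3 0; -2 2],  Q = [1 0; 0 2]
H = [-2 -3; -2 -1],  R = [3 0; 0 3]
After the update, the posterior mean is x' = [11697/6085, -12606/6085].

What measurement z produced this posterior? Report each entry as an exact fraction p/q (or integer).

z = [3, -3]

x̄ = F·x = [-3, -2]
P̄ = F·P·Fᵀ + Q = [19 12; 12 22]
S = H·P̄·Hᵀ + R = [421 238; 238 149]
K = P̄·Hᵀ·S⁻¹ = [874/6085 -3438/6085; -2462/6085 2054/6085]
x' − x̄ = [29952/6085, -436/6085] = K·y
y = (KᵀK)⁻¹·Kᵀ·(x' − x̄) = [-9, -11]
z = y + H·x̄ = [-9, -11] + [12, 8] = [3, -3]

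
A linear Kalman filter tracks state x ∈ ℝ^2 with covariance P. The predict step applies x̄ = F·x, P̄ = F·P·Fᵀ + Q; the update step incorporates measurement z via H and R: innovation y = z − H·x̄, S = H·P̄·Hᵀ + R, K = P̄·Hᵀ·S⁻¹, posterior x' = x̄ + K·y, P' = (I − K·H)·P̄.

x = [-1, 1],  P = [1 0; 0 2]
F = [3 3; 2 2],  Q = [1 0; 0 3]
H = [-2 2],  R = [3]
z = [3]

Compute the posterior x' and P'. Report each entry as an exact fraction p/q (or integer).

x' = [-60/31, -18/31]
P' = [468/31 438/31; 438/31 429/31]

x̄ = F·x = [0, 0]
P̄ = F·P·Fᵀ + Q = [28 18; 18 15]
y = z − H·x̄ = [3]
S = H·P̄·Hᵀ + R = [31]
K = P̄·Hᵀ·S⁻¹ = [-20/31; -6/31]
x' = x̄ + K·y = [-60/31, -18/31]
P' = (I − K·H)·P̄ = [468/31 438/31; 438/31 429/31]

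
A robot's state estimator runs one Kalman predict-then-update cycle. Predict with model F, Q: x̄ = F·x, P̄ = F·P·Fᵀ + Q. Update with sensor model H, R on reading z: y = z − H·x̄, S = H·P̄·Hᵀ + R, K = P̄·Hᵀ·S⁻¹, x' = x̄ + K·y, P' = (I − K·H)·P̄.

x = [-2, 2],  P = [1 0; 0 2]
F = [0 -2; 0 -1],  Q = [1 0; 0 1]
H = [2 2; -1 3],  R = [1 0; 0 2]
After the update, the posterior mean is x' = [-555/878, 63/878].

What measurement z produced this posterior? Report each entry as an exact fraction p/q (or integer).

z = [-1, 1]

x̄ = F·x = [-4, -2]
P̄ = F·P·Fᵀ + Q = [9 4; 4 3]
S = H·P̄·Hᵀ + R = [81 16; 16 14]
K = P̄·Hᵀ·S⁻¹ = [158/439 -173/878; 58/439 181/878]
x' − x̄ = [2957/878, 1819/878] = K·y
y = (KᵀK)⁻¹·Kᵀ·(x' − x̄) = [11, 3]
z = y + H·x̄ = [11, 3] + [-12, -2] = [-1, 1]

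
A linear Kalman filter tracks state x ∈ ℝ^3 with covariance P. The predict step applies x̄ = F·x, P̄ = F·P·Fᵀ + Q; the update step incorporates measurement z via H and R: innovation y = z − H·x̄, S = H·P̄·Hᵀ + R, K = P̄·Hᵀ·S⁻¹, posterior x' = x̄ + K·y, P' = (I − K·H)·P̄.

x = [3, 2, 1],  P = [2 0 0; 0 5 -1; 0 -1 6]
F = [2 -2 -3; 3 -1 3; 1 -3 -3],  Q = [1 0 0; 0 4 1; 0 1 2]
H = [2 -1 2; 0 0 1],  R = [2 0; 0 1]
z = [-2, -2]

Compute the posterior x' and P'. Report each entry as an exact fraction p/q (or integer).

x' = [23161/6749, 34804/6749, -12770/6749]
P' = [60655/13498 60686/6749 2327/13498; 60686/6749 157354/6749 13966/6749; 2327/13498 13966/6749 11981/13498]

x̄ = F·x = [-1, 10, -6]
P̄ = F·P·Fᵀ + Q = [71 -29 73; -29 87 -26; 73 -26 85]
y = z − H·x̄ = [22, 4]
S = H·P̄·Hᵀ + R = [1517 342; 342 86]
K = P̄·Hᵀ·S⁻¹ = [1148/6749 2327/13498; -4025/6749 13966/6749; 171/6749 11981/13498]
x' = x̄ + K·y = [23161/6749, 34804/6749, -12770/6749]
P' = (I − K·H)·P̄ = [60655/13498 60686/6749 2327/13498; 60686/6749 157354/6749 13966/6749; 2327/13498 13966/6749 11981/13498]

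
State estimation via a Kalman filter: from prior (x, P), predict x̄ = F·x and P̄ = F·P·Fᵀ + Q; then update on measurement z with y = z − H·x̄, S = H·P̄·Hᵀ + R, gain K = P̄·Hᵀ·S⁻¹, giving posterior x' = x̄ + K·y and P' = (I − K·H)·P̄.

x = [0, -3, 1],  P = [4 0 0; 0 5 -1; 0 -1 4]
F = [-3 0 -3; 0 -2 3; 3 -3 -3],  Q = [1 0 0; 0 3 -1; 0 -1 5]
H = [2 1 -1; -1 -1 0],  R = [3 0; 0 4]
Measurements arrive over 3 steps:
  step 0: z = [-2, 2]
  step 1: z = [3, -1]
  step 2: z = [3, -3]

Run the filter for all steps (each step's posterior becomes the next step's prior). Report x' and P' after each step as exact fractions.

step 0: x' = [-907/472, 1325/1416, -949/1416], P' = [67641/1888 -68325/1888 64953/1888; -68325/1888 226915/5664 -177647/5664; 64953/1888 -177647/5664 222139/5664]
step 1: x' = [-2378987951/917088302, 3527630029/917088302, -3976363953/917088302], P' = [43816413165/917088302 -39910084925/917088302 46406122777/917088302; -39910084925/917088302 39017725381/917088302 -39533452641/917088302; 46406122777/917088302 -39533452641/917088302 54660059969/917088302]
step 2: x' = [68323013194208/5723307796095, -34686218654833/3433984677657, 182958880411654/17169923388285], P' = [93565251609557/1907769265365 -256408200852959/5723307796095 59301852508031/1144661559219; -256408200852959/5723307796095 150242170535197/3433984677657 -763044675154597/17169923388285; 59301852508031/1144661559219 -763044675154597/17169923388285 1040728168199807/17169923388285]

step 0: x̄ = F·x = [-3, 9, 6]
step 0: P̄ = F·P·Fᵀ + Q = [73 -42 -9; -42 71 -4; -9 -4 104]
step 0: y = z − H·x̄ = [1, 8]
step 0: S = H·P̄·Hᵀ + R = [346 -104; -104 64]
step 0: K = P̄·Hᵀ·S⁻¹ = [167/472 171/1888; -449/1416 -5485/5664; -839/1416 -4303/5664]
step 0: x' = x̄ + K·y = [-907/472, 1325/1416, -949/1416]
step 0: P' = (I − K·H)·P̄ = [67641/1888 -68325/1888 64953/1888; -68325/1888 226915/5664 -177647/5664; 64953/1888 -177647/5664 222139/5664]
step 1: x̄ = F·x = [1835/236, -5497/1416, -3097/472]
step 1: P̄ = F·P·Fᵀ + Q = [611557/472 -1008119/944 -545109/944; -1008119/944 5055667/5664 957699/1888; -545109/944 957699/1888 960185/1888]
step 1: y = z − H·x̄ = [-10783/708, 4097/1416]
step 1: S = H·P̄·Hᵀ + R = [5112379/1416 -992225/2832; -992225/2832 319579/5664]
step 1: K = P̄·Hᵀ·S⁻¹ = [16879726/35272627 -488291030/458544151; -16269126/35272627 111544943/458544151; -17708552/35272627 -859083767/458544151]
step 1: x' = x̄ + K·y = [-2378987951/917088302, 3527630029/917088302, -3976363953/917088302]
step 1: P' = (I − K·H)·P̄ = [43816413165/917088302 -39910084925/917088302 46406122777/917088302; -39910084925/917088302 39017725381/917088302 -39533452641/917088302; 46406122777/917088302 -39533452641/917088302 54660059969/917088302]
step 2: x̄ = F·x = [9533027856/458544151, -18984351917/917088302, -445443237/70545254]
step 2: P̄ = F·P·Fᵀ + Q = [861257778247/458544151 -693128435055/458544151 -23746116033/35272627; -693128435055/458544151 1125164137843/917088302 39766515133/70545254; -23746116033/35272627 39766515133/70545254 2446759759/5426558]
step 2: y = z − H·x̄ = [-11093628341/458544151, -2669561111/917088302]
step 2: S = H·P̄·Hᵀ + R = [2161059610765/458544151 -255929480315/458544151; -255929480315/458544151 78834307325/917088302]
step 2: K = P̄·Hᵀ·S⁻¹ = [2824682088076/5723307796095 -6071888493928/5723307796095; -8064559095724/17169923388285 4503437470723/17169923388285; -8239089371158/17169923388285 -31620778116467/17169923388285]
step 2: x' = x̄ + K·y = [68323013194208/5723307796095, -34686218654833/3433984677657, 182958880411654/17169923388285]
step 2: P' = (I − K·H)·P̄ = [93565251609557/1907769265365 -256408200852959/5723307796095 59301852508031/1144661559219; -256408200852959/5723307796095 150242170535197/3433984677657 -763044675154597/17169923388285; 59301852508031/1144661559219 -763044675154597/17169923388285 1040728168199807/17169923388285]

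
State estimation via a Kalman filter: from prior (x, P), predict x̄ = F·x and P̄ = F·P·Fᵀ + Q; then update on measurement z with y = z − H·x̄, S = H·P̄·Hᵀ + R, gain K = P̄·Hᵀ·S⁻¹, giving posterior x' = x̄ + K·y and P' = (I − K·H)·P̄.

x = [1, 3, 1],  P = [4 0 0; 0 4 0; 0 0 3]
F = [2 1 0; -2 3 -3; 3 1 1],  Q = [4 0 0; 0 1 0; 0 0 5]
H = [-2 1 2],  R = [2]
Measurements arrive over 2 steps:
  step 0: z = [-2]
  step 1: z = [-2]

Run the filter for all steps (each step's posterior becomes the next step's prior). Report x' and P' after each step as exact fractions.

step 0: x' = [175/39, -74/39, 178/39], P' = [928/39 -248/39 1054/39; -248/39 2062/39 -1256/39; 1054/39 -1256/39 3383/78]
step 1: x' = [473156/58613, -963060/58613, 895429/58613], P' = [6780838/58613 -9287332/58613 11431572/58613; -9287332/58613 21936362/58613 -20170834/58613; 11431572/58613 -20170834/58613 21510946/58613]

step 0: x̄ = F·x = [5, 4, 7]
step 0: P̄ = F·P·Fᵀ + Q = [24 -4 28; -4 80 -21; 28 -21 48]
step 0: y = z − H·x̄ = [-10]
step 0: S = H·P̄·Hᵀ + R = [78]
step 0: K = P̄·Hᵀ·S⁻¹ = [2/39; 23/39; 19/78]
step 0: x' = x̄ + K·y = [175/39, -74/39, 178/39]
step 0: P' = (I − K·H)·P̄ = [928/39 -248/39 1054/39; -248/39 2062/39 -1256/39; 1054/39 -1256/39 3383/78]
step 1: x̄ = F·x = [92/13, -1106/39, 629/39]
step 1: P̄ = F·P·Fᵀ + Q = [1646/13 -358/13 2414/13; -358/13 151529/78 -35573/78; 2414/13 -35573/78 29249/78]
step 1: y = z − H·x̄ = [322/39]
step 1: S = H·P̄·Hᵀ + R = [58613/78]
step 1: K = P̄·Hᵀ·S⁻¹ = [7068/58613; 84679/58613; -6043/58613]
step 1: x' = x̄ + K·y = [473156/58613, -963060/58613, 895429/58613]
step 1: P' = (I − K·H)·P̄ = [6780838/58613 -9287332/58613 11431572/58613; -9287332/58613 21936362/58613 -20170834/58613; 11431572/58613 -20170834/58613 21510946/58613]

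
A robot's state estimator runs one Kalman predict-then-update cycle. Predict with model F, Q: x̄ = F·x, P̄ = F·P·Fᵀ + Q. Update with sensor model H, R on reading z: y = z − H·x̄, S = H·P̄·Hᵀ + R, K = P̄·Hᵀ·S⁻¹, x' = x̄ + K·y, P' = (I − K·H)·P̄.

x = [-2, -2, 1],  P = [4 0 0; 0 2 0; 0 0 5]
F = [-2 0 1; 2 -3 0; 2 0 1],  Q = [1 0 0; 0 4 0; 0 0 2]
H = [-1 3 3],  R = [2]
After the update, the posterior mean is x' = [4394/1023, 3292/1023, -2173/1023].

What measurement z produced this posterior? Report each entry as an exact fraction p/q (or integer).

x̄ = F·x = [5, 2, -3]
P̄ = F·P·Fᵀ + Q = [22 -16 -11; -16 38 16; -11 16 23]
S = H·P̄·Hᵀ + R = [1023]
K = P̄·Hᵀ·S⁻¹ = [-103/1023; 178/1023; 128/1023]
x' − x̄ = [-721/1023, 1246/1023, 896/1023] = K·y
y = (KᵀK)⁻¹·Kᵀ·(x' − x̄) = [7]
z = y + H·x̄ = [7] + [-8] = [-1]

z = [-1]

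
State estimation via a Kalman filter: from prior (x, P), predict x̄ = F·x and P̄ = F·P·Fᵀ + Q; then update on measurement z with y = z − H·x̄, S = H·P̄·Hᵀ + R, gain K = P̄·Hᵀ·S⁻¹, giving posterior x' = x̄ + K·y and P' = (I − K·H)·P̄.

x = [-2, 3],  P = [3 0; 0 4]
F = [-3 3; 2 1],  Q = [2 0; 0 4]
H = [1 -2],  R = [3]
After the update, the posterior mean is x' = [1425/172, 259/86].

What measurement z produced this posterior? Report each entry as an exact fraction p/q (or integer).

z = [2]

x̄ = F·x = [15, -1]
P̄ = F·P·Fᵀ + Q = [65 -6; -6 20]
S = H·P̄·Hᵀ + R = [172]
K = P̄·Hᵀ·S⁻¹ = [77/172; -23/86]
x' − x̄ = [-1155/172, 345/86] = K·y
y = (KᵀK)⁻¹·Kᵀ·(x' − x̄) = [-15]
z = y + H·x̄ = [-15] + [17] = [2]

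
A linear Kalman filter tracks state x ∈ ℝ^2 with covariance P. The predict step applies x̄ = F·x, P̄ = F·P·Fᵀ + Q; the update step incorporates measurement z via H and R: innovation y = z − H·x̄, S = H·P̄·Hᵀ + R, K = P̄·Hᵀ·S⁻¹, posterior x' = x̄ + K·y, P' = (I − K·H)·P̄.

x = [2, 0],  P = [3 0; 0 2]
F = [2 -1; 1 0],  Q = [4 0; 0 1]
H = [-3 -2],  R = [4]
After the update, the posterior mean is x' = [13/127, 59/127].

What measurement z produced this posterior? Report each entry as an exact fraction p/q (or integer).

z = [-1]

x̄ = F·x = [4, 2]
P̄ = F·P·Fᵀ + Q = [18 6; 6 4]
S = H·P̄·Hᵀ + R = [254]
K = P̄·Hᵀ·S⁻¹ = [-33/127; -13/127]
x' − x̄ = [-495/127, -195/127] = K·y
y = (KᵀK)⁻¹·Kᵀ·(x' − x̄) = [15]
z = y + H·x̄ = [15] + [-16] = [-1]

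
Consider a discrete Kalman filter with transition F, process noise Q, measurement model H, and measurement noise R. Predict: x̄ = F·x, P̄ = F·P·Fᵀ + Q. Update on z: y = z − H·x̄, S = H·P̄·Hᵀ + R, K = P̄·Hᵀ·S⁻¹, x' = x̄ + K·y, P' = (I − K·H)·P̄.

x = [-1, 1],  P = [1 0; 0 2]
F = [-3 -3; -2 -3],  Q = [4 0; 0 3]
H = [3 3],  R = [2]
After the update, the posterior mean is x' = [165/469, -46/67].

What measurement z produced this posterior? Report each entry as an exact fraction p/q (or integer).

x̄ = F·x = [0, -1]
P̄ = F·P·Fᵀ + Q = [31 24; 24 25]
S = H·P̄·Hᵀ + R = [938]
K = P̄·Hᵀ·S⁻¹ = [165/938; 21/134]
x' − x̄ = [165/469, 21/67] = K·y
y = (KᵀK)⁻¹·Kᵀ·(x' − x̄) = [2]
z = y + H·x̄ = [2] + [-3] = [-1]

z = [-1]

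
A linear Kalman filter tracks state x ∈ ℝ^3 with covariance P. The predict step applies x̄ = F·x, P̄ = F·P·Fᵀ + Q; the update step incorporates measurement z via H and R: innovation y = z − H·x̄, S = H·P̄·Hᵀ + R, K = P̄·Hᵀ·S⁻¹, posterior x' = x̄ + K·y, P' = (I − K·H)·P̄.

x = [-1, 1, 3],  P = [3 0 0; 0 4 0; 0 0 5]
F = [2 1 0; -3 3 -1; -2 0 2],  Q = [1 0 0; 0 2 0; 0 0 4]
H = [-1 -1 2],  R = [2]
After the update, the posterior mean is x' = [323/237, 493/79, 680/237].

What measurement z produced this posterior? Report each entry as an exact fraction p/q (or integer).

x̄ = F·x = [-1, 3, 8]
P̄ = F·P·Fᵀ + Q = [17 -6 -12; -6 70 8; -12 8 36]
S = H·P̄·Hᵀ + R = [237]
K = P̄·Hᵀ·S⁻¹ = [-35/237; -16/79; 76/237]
x' − x̄ = [560/237, 256/79, -1216/237] = K·y
y = (KᵀK)⁻¹·Kᵀ·(x' − x̄) = [-16]
z = y + H·x̄ = [-16] + [14] = [-2]

z = [-2]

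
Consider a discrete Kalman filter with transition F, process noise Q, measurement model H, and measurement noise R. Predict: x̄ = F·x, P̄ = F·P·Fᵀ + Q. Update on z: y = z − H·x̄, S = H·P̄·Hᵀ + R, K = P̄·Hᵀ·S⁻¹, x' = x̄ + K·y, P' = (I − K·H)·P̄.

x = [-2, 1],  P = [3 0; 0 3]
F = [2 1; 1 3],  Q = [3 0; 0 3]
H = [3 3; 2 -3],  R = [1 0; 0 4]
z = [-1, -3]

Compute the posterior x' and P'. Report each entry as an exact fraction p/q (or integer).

x' = [-73821/86134, 22160/43067]
P' = [16677/86134 -5505/43067; -5505/43067 7446/43067]

x̄ = F·x = [-3, 1]
P̄ = F·P·Fᵀ + Q = [18 15; 15 33]
y = z − H·x̄ = [5, 6]
S = H·P̄·Hᵀ + R = [730 -234; -234 193]
K = P̄·Hᵀ·S⁻¹ = [17001/86134 8298/43067; 5823/43067 -8337/43067]
x' = x̄ + K·y = [-73821/86134, 22160/43067]
P' = (I − K·H)·P̄ = [16677/86134 -5505/43067; -5505/43067 7446/43067]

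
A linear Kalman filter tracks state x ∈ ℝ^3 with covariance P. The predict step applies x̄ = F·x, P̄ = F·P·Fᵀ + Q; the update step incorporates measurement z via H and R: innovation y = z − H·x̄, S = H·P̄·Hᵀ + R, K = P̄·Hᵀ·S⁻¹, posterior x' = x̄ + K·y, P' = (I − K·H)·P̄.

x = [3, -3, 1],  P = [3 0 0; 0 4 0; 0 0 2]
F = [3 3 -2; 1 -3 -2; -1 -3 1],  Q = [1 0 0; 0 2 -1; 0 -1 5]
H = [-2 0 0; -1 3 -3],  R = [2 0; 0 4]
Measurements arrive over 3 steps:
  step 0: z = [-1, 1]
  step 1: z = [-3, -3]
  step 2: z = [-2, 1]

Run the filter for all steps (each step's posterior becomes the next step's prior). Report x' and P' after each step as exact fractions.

step 0: x̄ = F·x = [-2, 10, 7]
step 0: P̄ = F·P·Fᵀ + Q = [72 -19 -49; -19 49 28; -49 28 46]
step 0: y = z − H·x̄ = [-5, -10]
step 0: S = H·P̄·Hᵀ + R = [290 -36; -36 247]
step 0: K = P̄·Hᵀ·S⁻¹ = [-17460/35167 18/35167; 6169/35167 12574/35167; 12013/35167 1039/35167]
step 0: x' = x̄ + K·y = [1526/3197, 17735/3197, 15974/3197]
step 0: P' = (I − K·H)·P̄ = [17460/35167 -6169/35167 -12013/35167; -6169/35167 457693/35167 442984/35167; -12013/35167 442984/35167 445603/35167]
step 1: x̄ = F·x = [25835/3197, -83627/3197, -38757/3197]
step 1: P̄ = F·P·Fᵀ + Q = [811262/35167 -2151327/35167 -1062004/35167; -2151327/35167 11390317/35167 4468317/35167; -1062004/35167 4468317/35167 2087243/35167]
step 1: y = z − H·x̄ = [42079/3197, 150854/3197]
step 1: S = H·P̄·Hᵀ + R = [3315382/35167 8158462/35167; 8158462/35167 48356202/35167]
step 1: K = P̄·Hᵀ·S⁻¹ = [-642347189/1333050580 -4079231/1333050580; 299853051/1333050580 581179149/1333050580; 14956759/39207370 4129381/39207370]
step 1: x' = x̄ + K·y = [25003831/15682948, -41172073/15682948, -16719483/7841474]
step 1: P' = (I − K·H)·P̄ = [642347189/1333050580 -299853051/1333050580 -14956759/39207370; -299853051/1333050580 16340095849/1333050580 460739451/39207370; -14956759/39207370 460739451/39207370 230109598/19603685]
step 2: x̄ = F·x = [9186603/7841474, 107698991/7841474, 32536711/7841474]
step 2: P̄ = F·P·Fᵀ + Q = [433649343/19603685 -1127597848/19603685 -562366911/19603685; -1127597848/19603685 101193513796/333262645 39815098532/333262645; -562366911/19603685 39815098532/333262645 18810752174/333262645]
step 2: y = z − H·x̄ = [1345129/3920737, -208458763/7841474]
step 2: S = H·P̄·Hᵀ + R = [1773804742/19603685 4258684308/19603685; 4258684308/19603685 429725265139/333262645]
step 2: K = P̄·Hᵀ·S⁻¹ = [-5573973094773/11577671454685 -36198816618/11577671454685; 2634843172664/11577671454685 5033530538984/11577671454685; 4444569115431/11577671454685 1206476113371/11577671454685]
step 2: x' = x̄ + K·y = [5045480283063/4631068581874, 10442342449583/4631068581874, 3498216524368/2315534290937]
step 2: P' = (I − K·H)·P̄ = [5573973094773/11577671454685 -2634843172664/11577671454685 -4444569115431/11577671454685; -2634843172664/11577671454685 141722529124132/11577671454685 135889436129708/11577671454685; -4444569115431/11577671454685 135889436129708/11577671454685 135762324350357/11577671454685]

step 0: x' = [1526/3197, 17735/3197, 15974/3197], P' = [17460/35167 -6169/35167 -12013/35167; -6169/35167 457693/35167 442984/35167; -12013/35167 442984/35167 445603/35167]
step 1: x' = [25003831/15682948, -41172073/15682948, -16719483/7841474], P' = [642347189/1333050580 -299853051/1333050580 -14956759/39207370; -299853051/1333050580 16340095849/1333050580 460739451/39207370; -14956759/39207370 460739451/39207370 230109598/19603685]
step 2: x' = [5045480283063/4631068581874, 10442342449583/4631068581874, 3498216524368/2315534290937], P' = [5573973094773/11577671454685 -2634843172664/11577671454685 -4444569115431/11577671454685; -2634843172664/11577671454685 141722529124132/11577671454685 135889436129708/11577671454685; -4444569115431/11577671454685 135889436129708/11577671454685 135762324350357/11577671454685]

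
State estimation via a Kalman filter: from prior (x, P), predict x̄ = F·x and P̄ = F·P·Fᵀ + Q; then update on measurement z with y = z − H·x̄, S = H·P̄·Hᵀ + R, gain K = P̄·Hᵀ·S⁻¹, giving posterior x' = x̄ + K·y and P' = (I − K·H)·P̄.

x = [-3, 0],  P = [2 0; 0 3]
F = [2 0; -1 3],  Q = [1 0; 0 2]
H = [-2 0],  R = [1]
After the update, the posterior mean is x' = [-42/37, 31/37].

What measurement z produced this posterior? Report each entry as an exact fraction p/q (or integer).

x̄ = F·x = [-6, 3]
P̄ = F·P·Fᵀ + Q = [9 -4; -4 31]
S = H·P̄·Hᵀ + R = [37]
K = P̄·Hᵀ·S⁻¹ = [-18/37; 8/37]
x' − x̄ = [180/37, -80/37] = K·y
y = (KᵀK)⁻¹·Kᵀ·(x' − x̄) = [-10]
z = y + H·x̄ = [-10] + [12] = [2]

z = [2]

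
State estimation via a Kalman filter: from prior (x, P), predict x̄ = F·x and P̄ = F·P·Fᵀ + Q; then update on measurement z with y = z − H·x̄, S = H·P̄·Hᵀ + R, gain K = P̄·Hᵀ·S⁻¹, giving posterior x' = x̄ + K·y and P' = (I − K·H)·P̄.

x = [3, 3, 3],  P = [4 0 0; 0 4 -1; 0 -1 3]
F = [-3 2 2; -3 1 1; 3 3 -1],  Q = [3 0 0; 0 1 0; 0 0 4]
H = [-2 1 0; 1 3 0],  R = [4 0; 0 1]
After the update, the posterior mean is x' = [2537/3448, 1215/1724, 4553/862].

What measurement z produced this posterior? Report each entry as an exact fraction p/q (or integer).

x̄ = F·x = [3, -3, 15]
P̄ = F·P·Fᵀ + Q = [59 46 -22; 46 42 -29; -22 -29 85]
S = H·P̄·Hᵀ + R = [98 -222; -222 714]
K = P̄·Hᵀ·S⁻¹ = [-1279/3448 1661/10344; 207/1724 1439/5172; -281/431 -919/2586]
x' − x̄ = [-7807/3448, 6387/1724, -8377/862] = K·y
y = (KᵀK)⁻¹·Kᵀ·(x' − x̄) = [10, 9]
z = y + H·x̄ = [10, 9] + [-9, -6] = [1, 3]

z = [1, 3]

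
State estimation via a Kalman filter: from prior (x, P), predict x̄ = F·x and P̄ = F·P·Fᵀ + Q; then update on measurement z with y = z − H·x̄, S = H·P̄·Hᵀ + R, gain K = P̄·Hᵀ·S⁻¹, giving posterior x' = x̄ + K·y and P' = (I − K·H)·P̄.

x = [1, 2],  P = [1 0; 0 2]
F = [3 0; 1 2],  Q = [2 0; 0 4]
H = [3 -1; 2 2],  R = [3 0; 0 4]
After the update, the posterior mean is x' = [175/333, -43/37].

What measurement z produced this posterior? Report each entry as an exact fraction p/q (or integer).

z = [3, -2]

x̄ = F·x = [3, 5]
P̄ = F·P·Fᵀ + Q = [11 3; 3 13]
S = H·P̄·Hᵀ + R = [97 52; 52 124]
K = P̄·Hᵀ·S⁻¹ = [566/2331 289/2331; -60/259 92/259]
x' − x̄ = [-824/333, -228/37] = K·y
y = (KᵀK)⁻¹·Kᵀ·(x' − x̄) = [-1, -18]
z = y + H·x̄ = [-1, -18] + [4, 16] = [3, -2]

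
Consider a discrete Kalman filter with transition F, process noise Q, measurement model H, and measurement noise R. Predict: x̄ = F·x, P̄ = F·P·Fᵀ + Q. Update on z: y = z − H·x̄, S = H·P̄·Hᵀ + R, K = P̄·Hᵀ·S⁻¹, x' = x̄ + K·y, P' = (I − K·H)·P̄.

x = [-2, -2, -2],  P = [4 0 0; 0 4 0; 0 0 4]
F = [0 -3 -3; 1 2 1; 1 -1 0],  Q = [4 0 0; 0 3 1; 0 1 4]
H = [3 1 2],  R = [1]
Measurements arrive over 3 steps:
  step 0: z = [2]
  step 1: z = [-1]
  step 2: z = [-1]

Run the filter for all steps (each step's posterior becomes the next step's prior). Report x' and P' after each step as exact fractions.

step 0: x̄ = F·x = [12, -8, 0]
step 0: P̄ = F·P·Fᵀ + Q = [76 -36 12; -36 27 -3; 12 -3 12]
step 0: y = z − H·x̄ = [-26]
step 0: S = H·P̄·Hᵀ + R = [676]
step 0: K = P̄·Hᵀ·S⁻¹ = [54/169; -87/676; 57/676]
step 0: x' = x̄ + K·y = [48/13, -121/26, -57/26]
step 0: P' = (I − K·H)·P̄ = [1180/169 -1386/169 -1050/169; -1386/169 10683/676 2931/676; -1050/169 2931/676 4863/676]
step 1: x̄ = F·x = [267/13, -203/26, 217/26]
step 1: P̄ = F·P·Fᵀ + Q = [48844/169 -37917/338 35037/338; -37917/338 35491/676 -28645/676; 35037/338 -28645/676 29195/676]
step 1: y = z − H·x̄ = [-143/2]
step 1: S = H·P̄·Hᵀ + R = [12915/4]
step 1: K = P̄·Hᵀ·S⁻¹ = [16678/55965; -19177/167895; 293/2665]
step 1: x' = x̄ + K·y = [-43042/55965, 60283/167895, 1293/2665]
step 1: P' = (I − K·H)·P̄ = [552219/242515 -1657841/727545 -73698/34645; -1657841/727545 22652234/2182635 -63341/34645; -73698/34645 -63341/34645 144122/34645]
step 2: x̄ = F·x = [-141742/55965, 72899/167895, -189409/167895]
step 2: P̄ = F·P·Fᵀ + Q = [24721014/242515 -32796208/727545 28278248/727545; -32796208/727545 66064526/2182635 -43777876/2182635; 28278248/727545 -43777876/2182635 46299791/2182635]
step 2: y = z − H·x̄ = [157078/18655]
step 2: S = H·P̄·Hᵀ + R = [278713571/242515]
step 2: K = P̄·Hᵀ·S⁻¹ = [82083138/278713571; -35184122/278713571; 33702882/278713571]
step 2: x' = x̄ + K·y = [-44226938/836140713, -1577160173/2508422139, -275798825/2508422139]
step 2: P' = (I − K·H)·P̄ = [628581930/278713571 -1965564284/836140713 -1722711836/836140713; -1965564284/836140713 29984858626/2508422139 -6305718584/2508422139; -1722711836/836140713 -6305718584/2508422139 11056725523/2508422139]

step 0: x' = [48/13, -121/26, -57/26], P' = [1180/169 -1386/169 -1050/169; -1386/169 10683/676 2931/676; -1050/169 2931/676 4863/676]
step 1: x' = [-43042/55965, 60283/167895, 1293/2665], P' = [552219/242515 -1657841/727545 -73698/34645; -1657841/727545 22652234/2182635 -63341/34645; -73698/34645 -63341/34645 144122/34645]
step 2: x' = [-44226938/836140713, -1577160173/2508422139, -275798825/2508422139], P' = [628581930/278713571 -1965564284/836140713 -1722711836/836140713; -1965564284/836140713 29984858626/2508422139 -6305718584/2508422139; -1722711836/836140713 -6305718584/2508422139 11056725523/2508422139]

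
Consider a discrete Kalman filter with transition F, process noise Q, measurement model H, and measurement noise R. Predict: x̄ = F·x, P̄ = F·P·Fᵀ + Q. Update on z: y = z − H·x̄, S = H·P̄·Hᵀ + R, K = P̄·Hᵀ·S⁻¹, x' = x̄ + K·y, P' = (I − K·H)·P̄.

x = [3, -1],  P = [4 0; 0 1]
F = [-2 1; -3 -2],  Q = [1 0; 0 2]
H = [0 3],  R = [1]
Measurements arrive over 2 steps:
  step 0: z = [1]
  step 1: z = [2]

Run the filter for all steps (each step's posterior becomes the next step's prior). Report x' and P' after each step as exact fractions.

step 0: x' = [-1201/379, 119/379], P' = [2466/379 22/379; 22/379 42/379]
step 1: x' = [313459/210835, 143669/210835], P' = [517329/210835 14734/210835; 14734/210835 23384/210835]

step 0: x̄ = F·x = [-7, -7]
step 0: P̄ = F·P·Fᵀ + Q = [18 22; 22 42]
step 0: y = z − H·x̄ = [22]
step 0: S = H·P̄·Hᵀ + R = [379]
step 0: K = P̄·Hᵀ·S⁻¹ = [66/379; 126/379]
step 0: x' = x̄ + K·y = [-1201/379, 119/379]
step 0: P' = (I − K·H)·P̄ = [2466/379 22/379; 22/379 42/379]
step 1: x̄ = F·x = [2521/379, 3365/379]
step 1: P̄ = F·P·Fᵀ + Q = [10197/379 14734/379; 14734/379 23384/379]
step 1: y = z − H·x̄ = [-9337/379]
step 1: S = H·P̄·Hᵀ + R = [210835/379]
step 1: K = P̄·Hᵀ·S⁻¹ = [44202/210835; 70152/210835]
step 1: x' = x̄ + K·y = [313459/210835, 143669/210835]
step 1: P' = (I − K·H)·P̄ = [517329/210835 14734/210835; 14734/210835 23384/210835]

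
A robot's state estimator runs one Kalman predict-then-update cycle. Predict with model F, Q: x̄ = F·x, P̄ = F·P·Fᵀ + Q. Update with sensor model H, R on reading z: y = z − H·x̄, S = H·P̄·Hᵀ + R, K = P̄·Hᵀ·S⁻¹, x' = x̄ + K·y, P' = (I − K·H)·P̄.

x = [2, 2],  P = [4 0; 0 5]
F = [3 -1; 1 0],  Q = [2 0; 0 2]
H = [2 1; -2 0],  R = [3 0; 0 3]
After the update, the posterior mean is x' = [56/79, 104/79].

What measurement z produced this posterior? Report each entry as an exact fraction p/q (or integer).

z = [3, -1]

x̄ = F·x = [4, 2]
P̄ = F·P·Fᵀ + Q = [43 12; 12 6]
S = H·P̄·Hᵀ + R = [229 -196; -196 175]
K = P̄·Hᵀ·S⁻¹ = [14/79 -162/553; 26/79 128/553]
x' − x̄ = [-260/79, -54/79] = K·y
y = (KᵀK)⁻¹·Kᵀ·(x' − x̄) = [-7, 7]
z = y + H·x̄ = [-7, 7] + [10, -8] = [3, -1]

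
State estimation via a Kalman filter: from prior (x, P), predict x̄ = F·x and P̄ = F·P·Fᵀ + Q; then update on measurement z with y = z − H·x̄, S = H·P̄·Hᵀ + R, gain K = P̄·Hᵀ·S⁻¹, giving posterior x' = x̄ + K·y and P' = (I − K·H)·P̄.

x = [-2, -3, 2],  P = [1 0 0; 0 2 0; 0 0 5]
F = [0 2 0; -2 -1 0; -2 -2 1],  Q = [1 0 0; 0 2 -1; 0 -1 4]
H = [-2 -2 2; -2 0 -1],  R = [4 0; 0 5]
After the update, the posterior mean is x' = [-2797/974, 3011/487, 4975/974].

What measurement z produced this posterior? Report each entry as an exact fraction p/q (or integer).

x̄ = F·x = [-6, 7, 12]
P̄ = F·P·Fᵀ + Q = [9 -4 -8; -4 8 7; -8 7 21]
S = H·P̄·Hᵀ + R = [132 8; 8 30]
K = P̄·Hᵀ·S⁻¹ = [-175/974 -139/487; 43/974 21/974; 170/487 -253/974]
x' − x̄ = [3047/974, -398/487, -6713/974] = K·y
y = (KᵀK)⁻¹·Kᵀ·(x' − x̄) = [-19, 1]
z = y + H·x̄ = [-19, 1] + [22, 0] = [3, 1]

z = [3, 1]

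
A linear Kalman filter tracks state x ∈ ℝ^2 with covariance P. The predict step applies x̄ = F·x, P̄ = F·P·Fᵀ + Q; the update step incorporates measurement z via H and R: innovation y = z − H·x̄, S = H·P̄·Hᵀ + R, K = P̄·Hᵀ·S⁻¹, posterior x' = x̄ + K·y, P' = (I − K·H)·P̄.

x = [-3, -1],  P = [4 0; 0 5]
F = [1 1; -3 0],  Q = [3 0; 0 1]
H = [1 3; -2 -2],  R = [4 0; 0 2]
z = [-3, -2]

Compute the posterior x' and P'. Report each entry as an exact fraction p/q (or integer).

x̄ = F·x = [-4, 9]
P̄ = F·P·Fᵀ + Q = [12 -12; -12 37]
y = z − H·x̄ = [-26, 8]
S = H·P̄·Hᵀ + R = [277 -150; -150 102]
K = P̄·Hᵀ·S⁻¹ = [-408/959 -600/959; 433/959 500/2877]
x' = x̄ + K·y = [1972/959, -3881/2877]
P' = (I − K·H)·P̄ = [1716/959 -1116/959; -1116/959 2848/2877]

x' = [1972/959, -3881/2877]
P' = [1716/959 -1116/959; -1116/959 2848/2877]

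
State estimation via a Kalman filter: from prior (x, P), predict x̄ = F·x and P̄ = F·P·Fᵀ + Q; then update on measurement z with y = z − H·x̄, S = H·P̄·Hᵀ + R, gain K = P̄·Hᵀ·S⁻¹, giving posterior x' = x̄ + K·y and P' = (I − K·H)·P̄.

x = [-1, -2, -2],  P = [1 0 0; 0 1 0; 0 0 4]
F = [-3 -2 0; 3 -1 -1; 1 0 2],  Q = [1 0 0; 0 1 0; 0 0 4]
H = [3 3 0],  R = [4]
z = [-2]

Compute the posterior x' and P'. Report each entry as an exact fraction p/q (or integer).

x' = [427/139, -485/139, -71/139]
P' = [1505/139 -1477/139 87/139; -1477/139 1509/139 -119/139; 87/139 -119/139 2343/139]

x̄ = F·x = [7, 1, -5]
P̄ = F·P·Fᵀ + Q = [14 -7 -3; -7 15 -5; -3 -5 21]
y = z − H·x̄ = [-26]
S = H·P̄·Hᵀ + R = [139]
K = P̄·Hᵀ·S⁻¹ = [21/139; 24/139; -24/139]
x' = x̄ + K·y = [427/139, -485/139, -71/139]
P' = (I − K·H)·P̄ = [1505/139 -1477/139 87/139; -1477/139 1509/139 -119/139; 87/139 -119/139 2343/139]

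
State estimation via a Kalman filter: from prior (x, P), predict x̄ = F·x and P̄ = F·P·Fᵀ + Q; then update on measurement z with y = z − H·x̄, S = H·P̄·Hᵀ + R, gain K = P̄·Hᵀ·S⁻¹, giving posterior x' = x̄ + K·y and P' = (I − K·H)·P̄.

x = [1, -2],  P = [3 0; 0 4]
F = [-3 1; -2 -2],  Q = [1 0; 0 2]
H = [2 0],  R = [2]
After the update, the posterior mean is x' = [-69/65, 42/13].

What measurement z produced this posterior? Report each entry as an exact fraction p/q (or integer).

x̄ = F·x = [-5, 2]
P̄ = F·P·Fᵀ + Q = [32 10; 10 30]
S = H·P̄·Hᵀ + R = [130]
K = P̄·Hᵀ·S⁻¹ = [32/65; 2/13]
x' − x̄ = [256/65, 16/13] = K·y
y = (KᵀK)⁻¹·Kᵀ·(x' − x̄) = [8]
z = y + H·x̄ = [8] + [-10] = [-2]

z = [-2]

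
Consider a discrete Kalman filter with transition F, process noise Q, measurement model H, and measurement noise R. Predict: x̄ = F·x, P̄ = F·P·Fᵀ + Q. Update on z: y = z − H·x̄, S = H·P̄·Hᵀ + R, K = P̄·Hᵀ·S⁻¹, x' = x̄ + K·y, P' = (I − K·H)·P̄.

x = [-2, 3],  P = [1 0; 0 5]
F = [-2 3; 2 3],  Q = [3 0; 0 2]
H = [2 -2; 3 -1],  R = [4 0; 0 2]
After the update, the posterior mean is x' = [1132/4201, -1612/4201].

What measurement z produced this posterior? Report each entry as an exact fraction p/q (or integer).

x̄ = F·x = [13, 5]
P̄ = F·P·Fᵀ + Q = [52 41; 41 51]
S = H·P̄·Hᵀ + R = [88 86; 86 275]
K = P̄·Hᵀ·S⁻¹ = [-960/4201 2057/4201; -2923/4201 2014/4201]
x' − x̄ = [-53481/4201, -22617/4201] = K·y
y = (KᵀK)⁻¹·Kᵀ·(x' − x̄) = [-15, -33]
z = y + H·x̄ = [-15, -33] + [16, 34] = [1, 1]

z = [1, 1]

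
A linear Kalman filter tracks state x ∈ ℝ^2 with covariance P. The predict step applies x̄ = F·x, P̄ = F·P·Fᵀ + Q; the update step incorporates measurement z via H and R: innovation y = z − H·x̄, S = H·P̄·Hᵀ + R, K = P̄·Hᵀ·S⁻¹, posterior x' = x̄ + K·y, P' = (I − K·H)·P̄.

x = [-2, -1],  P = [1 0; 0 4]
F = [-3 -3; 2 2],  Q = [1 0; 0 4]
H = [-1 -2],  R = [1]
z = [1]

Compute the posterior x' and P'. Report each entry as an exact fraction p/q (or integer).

x' = [179/23, -102/23]
P' = [862/23 -438/23; -438/23 228/23]

x̄ = F·x = [9, -6]
P̄ = F·P·Fᵀ + Q = [46 -30; -30 24]
y = z − H·x̄ = [-2]
S = H·P̄·Hᵀ + R = [23]
K = P̄·Hᵀ·S⁻¹ = [14/23; -18/23]
x' = x̄ + K·y = [179/23, -102/23]
P' = (I − K·H)·P̄ = [862/23 -438/23; -438/23 228/23]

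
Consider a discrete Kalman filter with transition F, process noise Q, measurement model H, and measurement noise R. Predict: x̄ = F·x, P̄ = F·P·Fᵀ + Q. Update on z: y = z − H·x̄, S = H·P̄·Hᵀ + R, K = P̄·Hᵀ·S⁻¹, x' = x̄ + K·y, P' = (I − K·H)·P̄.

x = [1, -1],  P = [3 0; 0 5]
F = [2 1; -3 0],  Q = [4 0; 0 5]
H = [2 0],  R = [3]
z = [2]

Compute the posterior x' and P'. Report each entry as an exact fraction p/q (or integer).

x̄ = F·x = [1, -3]
P̄ = F·P·Fᵀ + Q = [21 -18; -18 32]
y = z − H·x̄ = [0]
S = H·P̄·Hᵀ + R = [87]
K = P̄·Hᵀ·S⁻¹ = [14/29; -12/29]
x' = x̄ + K·y = [1, -3]
P' = (I − K·H)·P̄ = [21/29 -18/29; -18/29 496/29]

x' = [1, -3]
P' = [21/29 -18/29; -18/29 496/29]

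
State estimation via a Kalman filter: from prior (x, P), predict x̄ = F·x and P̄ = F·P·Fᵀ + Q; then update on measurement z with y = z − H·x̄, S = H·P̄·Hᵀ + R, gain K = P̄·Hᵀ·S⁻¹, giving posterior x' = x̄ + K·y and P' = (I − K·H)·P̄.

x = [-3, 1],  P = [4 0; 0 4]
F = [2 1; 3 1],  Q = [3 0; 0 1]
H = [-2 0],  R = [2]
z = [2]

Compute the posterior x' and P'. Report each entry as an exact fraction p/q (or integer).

x' = [-51/47, -152/47]
P' = [23/47 28/47; 28/47 359/47]

x̄ = F·x = [-5, -8]
P̄ = F·P·Fᵀ + Q = [23 28; 28 41]
y = z − H·x̄ = [-8]
S = H·P̄·Hᵀ + R = [94]
K = P̄·Hᵀ·S⁻¹ = [-23/47; -28/47]
x' = x̄ + K·y = [-51/47, -152/47]
P' = (I − K·H)·P̄ = [23/47 28/47; 28/47 359/47]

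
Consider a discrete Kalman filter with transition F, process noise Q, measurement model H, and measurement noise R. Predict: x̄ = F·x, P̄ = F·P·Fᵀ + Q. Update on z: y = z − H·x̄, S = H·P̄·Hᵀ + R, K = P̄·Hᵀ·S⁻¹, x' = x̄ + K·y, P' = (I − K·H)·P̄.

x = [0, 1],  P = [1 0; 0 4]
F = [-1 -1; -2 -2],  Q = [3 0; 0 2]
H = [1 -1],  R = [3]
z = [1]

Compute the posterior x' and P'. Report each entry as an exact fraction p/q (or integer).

x' = [-1, -2]
P' = [100/13 106/13; 106/13 142/13]

x̄ = F·x = [-1, -2]
P̄ = F·P·Fᵀ + Q = [8 10; 10 22]
y = z − H·x̄ = [0]
S = H·P̄·Hᵀ + R = [13]
K = P̄·Hᵀ·S⁻¹ = [-2/13; -12/13]
x' = x̄ + K·y = [-1, -2]
P' = (I − K·H)·P̄ = [100/13 106/13; 106/13 142/13]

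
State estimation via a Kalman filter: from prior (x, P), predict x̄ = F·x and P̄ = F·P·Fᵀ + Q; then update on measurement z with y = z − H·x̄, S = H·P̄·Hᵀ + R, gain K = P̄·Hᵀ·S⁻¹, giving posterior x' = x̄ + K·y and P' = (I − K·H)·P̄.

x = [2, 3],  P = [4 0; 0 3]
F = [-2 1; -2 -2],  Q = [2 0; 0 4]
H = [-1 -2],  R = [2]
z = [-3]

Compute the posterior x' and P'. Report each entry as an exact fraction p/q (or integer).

x̄ = F·x = [-1, -10]
P̄ = F·P·Fᵀ + Q = [21 10; 10 32]
y = z − H·x̄ = [-24]
S = H·P̄·Hᵀ + R = [191]
K = P̄·Hᵀ·S⁻¹ = [-41/191; -74/191]
x' = x̄ + K·y = [793/191, -134/191]
P' = (I − K·H)·P̄ = [2330/191 -1124/191; -1124/191 636/191]

x' = [793/191, -134/191]
P' = [2330/191 -1124/191; -1124/191 636/191]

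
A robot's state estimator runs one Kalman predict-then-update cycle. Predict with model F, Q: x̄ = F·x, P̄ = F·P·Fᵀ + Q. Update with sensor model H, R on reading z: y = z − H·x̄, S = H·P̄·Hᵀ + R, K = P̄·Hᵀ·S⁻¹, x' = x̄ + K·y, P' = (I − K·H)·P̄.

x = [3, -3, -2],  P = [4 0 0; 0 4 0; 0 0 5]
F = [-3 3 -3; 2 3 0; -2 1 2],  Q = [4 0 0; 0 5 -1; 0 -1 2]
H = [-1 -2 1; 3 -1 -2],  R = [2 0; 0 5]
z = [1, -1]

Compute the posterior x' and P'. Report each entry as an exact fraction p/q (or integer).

x' = [-1260302/125237, -277341/125237, -1688179/125237]
P' = [2389741/125237 453366/125237 3274871/125237; 453366/125237 450847/375711 1950866/375711; 3274871/125237 1950866/375711 13786489/375711]

x̄ = F·x = [-12, -3, -13]
P̄ = F·P·Fᵀ + Q = [121 12 6; 12 57 -5; 6 -5 42]
y = z − H·x̄ = [-4, 6]
S = H·P̄·Hᵀ + R = [449 -378; -378 1155]
K = P̄·Hᵀ·S⁻¹ = [-1543/17891 33223/125237; -7403/17891 -54457/375711; 1432/17891 -10001/375711]
x' = x̄ + K·y = [-1260302/125237, -277341/125237, -1688179/125237]
P' = (I − K·H)·P̄ = [2389741/125237 453366/125237 3274871/125237; 453366/125237 450847/375711 1950866/375711; 3274871/125237 1950866/375711 13786489/375711]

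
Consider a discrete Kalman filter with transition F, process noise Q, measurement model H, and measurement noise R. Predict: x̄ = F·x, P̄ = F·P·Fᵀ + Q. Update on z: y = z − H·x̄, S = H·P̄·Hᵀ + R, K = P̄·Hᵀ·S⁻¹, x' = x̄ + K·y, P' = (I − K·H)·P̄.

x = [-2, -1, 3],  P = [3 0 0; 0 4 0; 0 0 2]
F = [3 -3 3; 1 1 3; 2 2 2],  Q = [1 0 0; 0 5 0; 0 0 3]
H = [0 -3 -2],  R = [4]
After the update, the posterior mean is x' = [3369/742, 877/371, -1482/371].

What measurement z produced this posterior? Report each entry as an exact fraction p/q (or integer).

z = [1]

x̄ = F·x = [6, 6, 0]
P̄ = F·P·Fᵀ + Q = [82 15 6; 15 30 26; 6 26 39]
S = H·P̄·Hᵀ + R = [742]
K = P̄·Hᵀ·S⁻¹ = [-57/742; -71/371; -78/371]
x' − x̄ = [-1083/742, -1349/371, -1482/371] = K·y
y = (KᵀK)⁻¹·Kᵀ·(x' − x̄) = [19]
z = y + H·x̄ = [19] + [-18] = [1]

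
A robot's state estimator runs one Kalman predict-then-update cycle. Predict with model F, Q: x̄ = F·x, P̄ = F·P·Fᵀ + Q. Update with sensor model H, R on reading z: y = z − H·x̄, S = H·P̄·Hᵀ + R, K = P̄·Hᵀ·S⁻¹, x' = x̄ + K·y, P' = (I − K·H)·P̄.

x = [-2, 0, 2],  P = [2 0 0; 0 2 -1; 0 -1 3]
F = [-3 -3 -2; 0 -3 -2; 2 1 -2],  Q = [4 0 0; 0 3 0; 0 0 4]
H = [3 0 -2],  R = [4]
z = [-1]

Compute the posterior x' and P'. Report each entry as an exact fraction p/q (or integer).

x̄ = F·x = [2, -4, -8]
P̄ = F·P·Fᵀ + Q = [40 18 -10; 18 21 2; -10 2 30]
y = z − H·x̄ = [-23]
S = H·P̄·Hᵀ + R = [604]
K = P̄·Hᵀ·S⁻¹ = [35/151; 25/302; -45/302]
x' = x̄ + K·y = [-503/151, -1783/302, -1381/302]
P' = (I − K·H)·P̄ = [1140/151 968/151 1640/151; 968/151 2546/151 1427/151; 1640/151 1427/151 2505/151]

x' = [-503/151, -1783/302, -1381/302]
P' = [1140/151 968/151 1640/151; 968/151 2546/151 1427/151; 1640/151 1427/151 2505/151]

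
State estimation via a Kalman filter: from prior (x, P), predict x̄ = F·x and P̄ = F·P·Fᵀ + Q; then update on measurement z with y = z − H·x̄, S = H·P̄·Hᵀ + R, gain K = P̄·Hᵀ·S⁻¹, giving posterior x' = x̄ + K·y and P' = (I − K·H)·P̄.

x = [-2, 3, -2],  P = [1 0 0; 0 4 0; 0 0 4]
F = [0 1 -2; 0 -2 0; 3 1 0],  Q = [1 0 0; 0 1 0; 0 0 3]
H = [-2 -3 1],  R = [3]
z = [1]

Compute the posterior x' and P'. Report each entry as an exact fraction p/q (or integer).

x' = [7, -6, -3]
P' = [959/48 -1069/96 19/3; -1069/96 1415/192 -5/6; 19/3 -5/6 32/3]

x̄ = F·x = [7, -6, -3]
P̄ = F·P·Fᵀ + Q = [21 -8 4; -8 17 -8; 4 -8 16]
y = z − H·x̄ = [0]
S = H·P̄·Hᵀ + R = [192]
K = P̄·Hᵀ·S⁻¹ = [-7/96; -43/192; 1/6]
x' = x̄ + K·y = [7, -6, -3]
P' = (I − K·H)·P̄ = [959/48 -1069/96 19/3; -1069/96 1415/192 -5/6; 19/3 -5/6 32/3]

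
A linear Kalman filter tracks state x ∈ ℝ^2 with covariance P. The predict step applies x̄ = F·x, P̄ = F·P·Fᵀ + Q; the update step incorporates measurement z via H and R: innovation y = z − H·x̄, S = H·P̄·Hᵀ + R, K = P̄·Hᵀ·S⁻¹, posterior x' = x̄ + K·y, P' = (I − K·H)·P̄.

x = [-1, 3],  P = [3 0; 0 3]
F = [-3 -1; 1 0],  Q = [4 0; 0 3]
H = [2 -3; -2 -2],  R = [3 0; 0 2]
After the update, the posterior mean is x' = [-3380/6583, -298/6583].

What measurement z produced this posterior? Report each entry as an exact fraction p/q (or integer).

x̄ = F·x = [0, -1]
P̄ = F·P·Fᵀ + Q = [34 -9; -9 6]
S = H·P̄·Hᵀ + R = [301 -118; -118 90]
K = P̄·Hᵀ·S⁻¹ = [1325/6583 -1920/6583; -1266/6583 -1221/6583]
x' − x̄ = [-3380/6583, 6285/6583] = K·y
y = (KᵀK)⁻¹·Kᵀ·(x' − x̄) = [-4, -1]
z = y + H·x̄ = [-4, -1] + [3, 2] = [-1, 1]

z = [-1, 1]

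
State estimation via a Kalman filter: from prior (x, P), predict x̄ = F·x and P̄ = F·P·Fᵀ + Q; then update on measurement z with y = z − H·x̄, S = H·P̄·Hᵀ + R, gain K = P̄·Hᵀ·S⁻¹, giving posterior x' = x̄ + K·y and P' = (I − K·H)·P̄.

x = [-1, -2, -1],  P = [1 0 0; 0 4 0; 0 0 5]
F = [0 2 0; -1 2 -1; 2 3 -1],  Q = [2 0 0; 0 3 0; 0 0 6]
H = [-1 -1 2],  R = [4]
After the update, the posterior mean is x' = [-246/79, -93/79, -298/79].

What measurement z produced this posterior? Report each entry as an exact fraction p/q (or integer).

x̄ = F·x = [-4, -2, -7]
P̄ = F·P·Fᵀ + Q = [18 16 24; 16 25 27; 24 27 51]
S = H·P̄·Hᵀ + R = [79]
K = P̄·Hᵀ·S⁻¹ = [14/79; 13/79; 51/79]
x' − x̄ = [70/79, 65/79, 255/79] = K·y
y = (KᵀK)⁻¹·Kᵀ·(x' − x̄) = [5]
z = y + H·x̄ = [5] + [-8] = [-3]

z = [-3]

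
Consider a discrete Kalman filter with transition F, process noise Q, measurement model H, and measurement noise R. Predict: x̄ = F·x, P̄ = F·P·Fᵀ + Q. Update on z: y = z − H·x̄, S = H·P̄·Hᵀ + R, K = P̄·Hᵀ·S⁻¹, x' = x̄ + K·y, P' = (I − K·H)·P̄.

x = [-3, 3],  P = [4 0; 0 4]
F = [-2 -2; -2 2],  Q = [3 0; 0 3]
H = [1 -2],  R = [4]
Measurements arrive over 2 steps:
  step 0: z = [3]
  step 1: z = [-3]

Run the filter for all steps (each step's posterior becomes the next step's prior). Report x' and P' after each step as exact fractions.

step 0: x̄ = F·x = [0, 12]
step 0: P̄ = F·P·Fᵀ + Q = [35 0; 0 35]
step 0: y = z − H·x̄ = [27]
step 0: S = H·P̄·Hᵀ + R = [179]
step 0: K = P̄·Hᵀ·S⁻¹ = [35/179; -70/179]
step 0: x' = x̄ + K·y = [945/179, 258/179]
step 0: P' = (I − K·H)·P̄ = [5040/179 2450/179; 2450/179 1365/179]
step 1: x̄ = F·x = [-2406/179, -1374/179]
step 1: P̄ = F·P·Fᵀ + Q = [45757/179 14700/179; 14700/179 6557/179]
step 1: y = z − H·x̄ = [-879/179]
step 1: S = H·P̄·Hᵀ + R = [13901/179]
step 1: K = P̄·Hᵀ·S⁻¹ = [16357/13901; 1586/13901]
step 1: x' = x̄ + K·y = [-267171/13901, -114492/13901]
step 1: P' = (I − K·H)·P̄ = [2058752/13901 996662/13901; 996662/13901 495159/13901]

step 0: x' = [945/179, 258/179], P' = [5040/179 2450/179; 2450/179 1365/179]
step 1: x' = [-267171/13901, -114492/13901], P' = [2058752/13901 996662/13901; 996662/13901 495159/13901]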